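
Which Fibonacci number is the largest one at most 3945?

2584

2584 ≤ 3945 < 4181, so the largest Fibonacci number not exceeding 3945 is 2584.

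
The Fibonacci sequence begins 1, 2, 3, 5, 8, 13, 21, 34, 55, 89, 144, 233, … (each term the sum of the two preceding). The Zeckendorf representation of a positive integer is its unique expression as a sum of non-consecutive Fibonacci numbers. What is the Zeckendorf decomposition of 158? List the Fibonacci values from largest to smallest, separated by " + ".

158 − 144 = 14
14 − 13 = 1
1 − 1 = 0
So 158 = 144 + 13 + 1, with no two terms consecutive in the sequence.

144 + 13 + 1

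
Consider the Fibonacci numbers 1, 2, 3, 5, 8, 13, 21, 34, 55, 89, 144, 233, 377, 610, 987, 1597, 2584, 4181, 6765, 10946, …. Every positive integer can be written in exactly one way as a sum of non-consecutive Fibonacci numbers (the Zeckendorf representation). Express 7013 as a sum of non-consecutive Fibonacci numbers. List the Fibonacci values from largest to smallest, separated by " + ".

6765 + 233 + 13 + 2

Repeatedly subtract the largest Fibonacci number that fits:
7013 − 6765 = 248
248 − 233 = 15
15 − 13 = 2
2 − 2 = 0
So 7013 = 6765 + 233 + 13 + 2, with no two terms consecutive in the sequence.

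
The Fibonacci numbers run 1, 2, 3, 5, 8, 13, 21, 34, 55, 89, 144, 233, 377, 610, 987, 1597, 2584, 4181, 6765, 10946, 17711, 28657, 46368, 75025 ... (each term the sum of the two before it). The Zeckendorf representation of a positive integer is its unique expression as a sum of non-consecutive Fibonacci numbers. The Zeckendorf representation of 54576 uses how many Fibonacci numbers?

Repeatedly subtract the largest Fibonacci number that fits:
largest Fibonacci ≤ 54576 is 46368; 54576 − 46368 = 8208
largest Fibonacci ≤ 8208 is 6765; 8208 − 6765 = 1443
largest Fibonacci ≤ 1443 is 987; 1443 − 987 = 456
largest Fibonacci ≤ 456 is 377; 456 − 377 = 79
largest Fibonacci ≤ 79 is 55; 79 − 55 = 24
largest Fibonacci ≤ 24 is 21; 24 − 21 = 3
largest Fibonacci ≤ 3 is 3; 3 − 3 = 0
54576 = 46368 + 6765 + 987 + 377 + 55 + 21 + 3, which has 7 terms.

7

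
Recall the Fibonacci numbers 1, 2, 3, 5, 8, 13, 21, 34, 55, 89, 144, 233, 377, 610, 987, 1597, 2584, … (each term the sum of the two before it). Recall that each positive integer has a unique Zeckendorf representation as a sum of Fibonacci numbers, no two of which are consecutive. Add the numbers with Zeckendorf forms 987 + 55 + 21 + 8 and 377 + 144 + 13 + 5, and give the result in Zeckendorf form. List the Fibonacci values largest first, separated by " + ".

1597 + 13

The two numbers are 1071 and 539, so their sum is 1610.
1610 − 1597 = 13
13 − 13 = 0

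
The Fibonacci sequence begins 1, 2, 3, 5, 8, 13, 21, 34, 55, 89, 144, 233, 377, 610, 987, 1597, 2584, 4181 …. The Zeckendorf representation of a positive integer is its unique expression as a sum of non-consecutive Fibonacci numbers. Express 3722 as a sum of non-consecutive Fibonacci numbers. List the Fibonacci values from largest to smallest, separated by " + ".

subtract 2584 from 3722: 1138 remains
subtract 987 from 1138: 151 remains
subtract 144 from 151: 7 remains
subtract 5 from 7: 2 remains
subtract 2 from 2: 0 remains
So 3722 = 2584 + 987 + 144 + 5 + 2, with no two terms consecutive in the sequence.

2584 + 987 + 144 + 5 + 2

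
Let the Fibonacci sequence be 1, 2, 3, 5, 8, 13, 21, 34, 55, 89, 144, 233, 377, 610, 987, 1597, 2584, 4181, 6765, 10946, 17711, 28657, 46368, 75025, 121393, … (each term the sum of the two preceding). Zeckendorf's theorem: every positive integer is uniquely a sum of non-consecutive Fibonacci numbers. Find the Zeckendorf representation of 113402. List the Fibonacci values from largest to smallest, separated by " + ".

75025 + 28657 + 6765 + 2584 + 233 + 89 + 34 + 13 + 2

75025 ≤ 113402 < 121393, so take 75025; remainder 38377
28657 ≤ 38377 < 46368, so take 28657; remainder 9720
6765 ≤ 9720 < 10946, so take 6765; remainder 2955
2584 ≤ 2955 < 4181, so take 2584; remainder 371
233 ≤ 371 < 377, so take 233; remainder 138
89 ≤ 138 < 144, so take 89; remainder 49
34 ≤ 49 < 55, so take 34; remainder 15
13 ≤ 15 < 21, so take 13; remainder 2
2 ≤ 2 < 3, so take 2; remainder 0
So 113402 = 75025 + 28657 + 6765 + 2584 + 233 + 89 + 34 + 13 + 2, with no two terms consecutive in the sequence.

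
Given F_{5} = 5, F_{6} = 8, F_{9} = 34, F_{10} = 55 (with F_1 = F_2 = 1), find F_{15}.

610

By the addition formula F_{m+n} = F_m F_{n+1} + F_{m−1} F_n with m=6, n=9: F_{15} = 8·55 + 5·34 = 440 + 170 = 610.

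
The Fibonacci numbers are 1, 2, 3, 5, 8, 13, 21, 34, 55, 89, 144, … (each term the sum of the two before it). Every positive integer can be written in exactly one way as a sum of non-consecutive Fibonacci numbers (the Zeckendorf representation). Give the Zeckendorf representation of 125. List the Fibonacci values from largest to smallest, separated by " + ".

89 + 34 + 2

subtract 89 from 125: 36 remains
subtract 34 from 36: 2 remains
subtract 2 from 2: 0 remains
So 125 = 89 + 34 + 2, with no two terms consecutive in the sequence.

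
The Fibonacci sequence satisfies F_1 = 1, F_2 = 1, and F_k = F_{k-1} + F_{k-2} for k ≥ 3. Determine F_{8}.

F_{2} = F_{1} + F_{0} = 1 + 0 = 1
F_{3} = F_{2} + F_{1} = 1 + 1 = 2
F_{4} = F_{3} + F_{2} = 2 + 1 = 3
F_{5} = F_{4} + F_{3} = 3 + 2 = 5
F_{6} = F_{5} + F_{4} = 5 + 3 = 8
F_{7} = F_{6} + F_{5} = 8 + 5 = 13
F_{8} = F_{7} + F_{6} = 13 + 8 = 21

21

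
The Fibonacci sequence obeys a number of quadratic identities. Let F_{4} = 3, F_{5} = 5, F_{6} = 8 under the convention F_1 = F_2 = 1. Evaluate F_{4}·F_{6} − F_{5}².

-1

3·8 − 5² = 24 − 25 = -1. (Cassini's identity: F_{k−1}F_{k+1} − F_k² = (−1)^k.)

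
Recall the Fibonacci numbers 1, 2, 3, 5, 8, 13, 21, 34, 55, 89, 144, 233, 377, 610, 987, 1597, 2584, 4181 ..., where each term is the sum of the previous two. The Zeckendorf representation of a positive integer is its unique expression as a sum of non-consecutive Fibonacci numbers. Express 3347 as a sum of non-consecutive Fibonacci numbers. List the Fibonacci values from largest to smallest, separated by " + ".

Greedy algorithm:
largest Fibonacci ≤ 3347 is 2584; 3347 − 2584 = 763
largest Fibonacci ≤ 763 is 610; 763 − 610 = 153
largest Fibonacci ≤ 153 is 144; 153 − 144 = 9
largest Fibonacci ≤ 9 is 8; 9 − 8 = 1
largest Fibonacci ≤ 1 is 1; 1 − 1 = 0
So 3347 = 2584 + 610 + 144 + 8 + 1, with no two terms consecutive in the sequence.

2584 + 610 + 144 + 8 + 1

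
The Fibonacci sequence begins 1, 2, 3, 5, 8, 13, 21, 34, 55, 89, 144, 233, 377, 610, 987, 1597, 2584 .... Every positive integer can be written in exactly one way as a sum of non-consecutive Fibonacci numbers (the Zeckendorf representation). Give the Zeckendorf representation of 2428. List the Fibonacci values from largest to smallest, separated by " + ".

1597 + 610 + 144 + 55 + 21 + 1

Greedy algorithm:
subtract 1597 from 2428: 831 remains
subtract 610 from 831: 221 remains
subtract 144 from 221: 77 remains
subtract 55 from 77: 22 remains
subtract 21 from 22: 1 remains
subtract 1 from 1: 0 remains
So 2428 = 1597 + 610 + 144 + 55 + 21 + 1, with no two terms consecutive in the sequence.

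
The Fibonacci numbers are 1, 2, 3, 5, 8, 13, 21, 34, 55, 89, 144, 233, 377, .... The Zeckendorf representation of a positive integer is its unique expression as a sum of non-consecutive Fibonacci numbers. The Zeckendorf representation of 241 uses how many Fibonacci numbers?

2

Greedy algorithm:
241 − 233 = 8
8 − 8 = 0
241 = 233 + 8, which has 2 terms.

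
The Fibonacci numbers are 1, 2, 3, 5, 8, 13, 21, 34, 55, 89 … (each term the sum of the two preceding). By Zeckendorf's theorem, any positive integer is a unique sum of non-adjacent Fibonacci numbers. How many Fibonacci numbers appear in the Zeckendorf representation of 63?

55 ≤ 63 < 89, so take 55; remainder 8
8 ≤ 8 < 13, so take 8; remainder 0
63 = 55 + 8, which has 2 terms.

2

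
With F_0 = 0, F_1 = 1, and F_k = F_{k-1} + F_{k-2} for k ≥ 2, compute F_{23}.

Iterating the recurrence up to F_{16} = 987 and F_{15} = 610:
F_{17} = F_{16} + F_{15} = 987 + 610 = 1597
F_{18} = F_{17} + F_{16} = 1597 + 987 = 2584
F_{19} = F_{18} + F_{17} = 2584 + 1597 = 4181
F_{20} = F_{19} + F_{18} = 4181 + 2584 = 6765
F_{21} = F_{20} + F_{19} = 6765 + 4181 = 10946
F_{22} = F_{21} + F_{20} = 10946 + 6765 = 17711
F_{23} = F_{22} + F_{21} = 17711 + 10946 = 28657

28657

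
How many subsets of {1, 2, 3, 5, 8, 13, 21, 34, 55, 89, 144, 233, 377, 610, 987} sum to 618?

Starting from the Zeckendorf form and repeatedly splitting a term F_k into F_{k−1} + F_{k−2} (when neither is already used) reaches every representation.
618 = 610+8 = 610+5+3 = 377+233+8 = 610+5+2+1 = 377+233+5+3 = … (10 more), for 15 in all.

15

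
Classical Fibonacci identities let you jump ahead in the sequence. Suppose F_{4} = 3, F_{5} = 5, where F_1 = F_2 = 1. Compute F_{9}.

By the addition formula F_{m+n} = F_m F_{n+1} + F_{m−1} F_n with m=5, n=4: F_{9} = 5·5 + 3·3 = 25 + 9 = 34.

34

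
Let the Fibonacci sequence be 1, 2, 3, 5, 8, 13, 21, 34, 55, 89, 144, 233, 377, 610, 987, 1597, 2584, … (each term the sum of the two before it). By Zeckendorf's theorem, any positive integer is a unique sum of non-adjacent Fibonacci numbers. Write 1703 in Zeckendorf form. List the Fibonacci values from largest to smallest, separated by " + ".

1597 + 89 + 13 + 3 + 1

Greedily peel off the largest Fibonacci term at each step:
1703 − 1597 = 106
106 − 89 = 17
17 − 13 = 4
4 − 3 = 1
1 − 1 = 0
So 1703 = 1597 + 89 + 13 + 3 + 1, with no two terms consecutive in the sequence.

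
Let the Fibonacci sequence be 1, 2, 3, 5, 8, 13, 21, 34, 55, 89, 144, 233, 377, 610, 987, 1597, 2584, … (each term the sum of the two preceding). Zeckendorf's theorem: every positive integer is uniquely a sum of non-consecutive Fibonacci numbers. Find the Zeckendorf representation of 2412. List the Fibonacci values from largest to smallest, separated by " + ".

1597 + 610 + 144 + 55 + 5 + 1

2412 − 1597 = 815
815 − 610 = 205
205 − 144 = 61
61 − 55 = 6
6 − 5 = 1
1 − 1 = 0
So 2412 = 1597 + 610 + 144 + 55 + 5 + 1, with no two terms consecutive in the sequence.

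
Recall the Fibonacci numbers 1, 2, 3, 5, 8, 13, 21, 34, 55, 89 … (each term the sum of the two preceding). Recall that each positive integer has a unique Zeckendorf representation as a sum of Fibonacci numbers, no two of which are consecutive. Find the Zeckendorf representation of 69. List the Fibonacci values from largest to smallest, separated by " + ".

55 + 13 + 1

largest Fibonacci ≤ 69 is 55; 69 − 55 = 14
largest Fibonacci ≤ 14 is 13; 14 − 13 = 1
largest Fibonacci ≤ 1 is 1; 1 − 1 = 0
So 69 = 55 + 13 + 1, with no two terms consecutive in the sequence.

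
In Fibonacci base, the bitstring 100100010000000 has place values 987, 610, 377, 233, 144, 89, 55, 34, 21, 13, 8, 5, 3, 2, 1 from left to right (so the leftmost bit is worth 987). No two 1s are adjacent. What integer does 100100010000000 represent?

1254

Summing the place values of the 1 bits: 987 + 233 + 34 = 1254.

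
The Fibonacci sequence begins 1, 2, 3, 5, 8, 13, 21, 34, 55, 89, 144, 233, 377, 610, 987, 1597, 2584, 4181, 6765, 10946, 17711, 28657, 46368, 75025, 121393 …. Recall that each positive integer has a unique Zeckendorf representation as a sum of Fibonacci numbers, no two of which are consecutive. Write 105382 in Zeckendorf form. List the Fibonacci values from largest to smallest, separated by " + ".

Repeatedly subtract the largest Fibonacci number that fits:
105382: greatest Fibonacci not exceeding it is 75025, leaving 30357
30357: greatest Fibonacci not exceeding it is 28657, leaving 1700
1700: greatest Fibonacci not exceeding it is 1597, leaving 103
103: greatest Fibonacci not exceeding it is 89, leaving 14
14: greatest Fibonacci not exceeding it is 13, leaving 1
1: greatest Fibonacci not exceeding it is 1, leaving 0
So 105382 = 75025 + 28657 + 1597 + 89 + 13 + 1, with no two terms consecutive in the sequence.

75025 + 28657 + 1597 + 89 + 13 + 1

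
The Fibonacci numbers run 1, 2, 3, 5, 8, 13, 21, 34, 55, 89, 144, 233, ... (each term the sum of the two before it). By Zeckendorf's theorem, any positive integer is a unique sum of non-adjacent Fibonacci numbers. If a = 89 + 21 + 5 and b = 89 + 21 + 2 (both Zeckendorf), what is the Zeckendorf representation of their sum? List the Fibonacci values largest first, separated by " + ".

144 + 55 + 21 + 5 + 2

The two numbers are 115 and 112, so their sum is 227.
largest Fibonacci ≤ 227 is 144; 227 − 144 = 83
largest Fibonacci ≤ 83 is 55; 83 − 55 = 28
largest Fibonacci ≤ 28 is 21; 28 − 21 = 7
largest Fibonacci ≤ 7 is 5; 7 − 5 = 2
largest Fibonacci ≤ 2 is 2; 2 − 2 = 0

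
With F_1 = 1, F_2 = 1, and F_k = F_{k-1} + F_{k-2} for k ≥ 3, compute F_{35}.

Iterating the recurrence up to F_{27} = 196418 and F_{26} = 121393:
F_{28} = F_{27} + F_{26} = 196418 + 121393 = 317811
F_{29} = F_{28} + F_{27} = 317811 + 196418 = 514229
F_{30} = F_{29} + F_{28} = 514229 + 317811 = 832040
F_{31} = F_{30} + F_{29} = 832040 + 514229 = 1346269
F_{32} = F_{31} + F_{30} = 1346269 + 832040 = 2178309
F_{33} = F_{32} + F_{31} = 2178309 + 1346269 = 3524578
F_{34} = F_{33} + F_{32} = 3524578 + 2178309 = 5702887
F_{35} = F_{34} + F_{33} = 5702887 + 3524578 = 9227465

9227465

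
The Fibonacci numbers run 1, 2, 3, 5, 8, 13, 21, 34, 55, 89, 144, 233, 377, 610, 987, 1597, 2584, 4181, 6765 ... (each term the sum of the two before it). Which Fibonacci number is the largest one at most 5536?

4181

4181 ≤ 5536 < 6765, so the largest Fibonacci number not exceeding 5536 is 4181.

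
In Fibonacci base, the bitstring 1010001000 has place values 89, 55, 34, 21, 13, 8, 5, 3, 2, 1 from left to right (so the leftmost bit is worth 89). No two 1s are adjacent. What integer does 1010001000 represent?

Summing the place values of the 1 bits: 89 + 34 + 5 = 128.

128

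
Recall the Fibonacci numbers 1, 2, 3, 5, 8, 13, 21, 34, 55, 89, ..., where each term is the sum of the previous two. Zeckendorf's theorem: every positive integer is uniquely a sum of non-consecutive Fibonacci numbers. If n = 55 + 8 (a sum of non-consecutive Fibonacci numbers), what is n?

63

55 + 8 = 63.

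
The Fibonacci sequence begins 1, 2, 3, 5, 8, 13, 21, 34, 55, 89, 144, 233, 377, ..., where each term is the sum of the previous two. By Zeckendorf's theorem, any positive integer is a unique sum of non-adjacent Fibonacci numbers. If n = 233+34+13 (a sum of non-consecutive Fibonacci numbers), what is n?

233+34+13 = 280.

280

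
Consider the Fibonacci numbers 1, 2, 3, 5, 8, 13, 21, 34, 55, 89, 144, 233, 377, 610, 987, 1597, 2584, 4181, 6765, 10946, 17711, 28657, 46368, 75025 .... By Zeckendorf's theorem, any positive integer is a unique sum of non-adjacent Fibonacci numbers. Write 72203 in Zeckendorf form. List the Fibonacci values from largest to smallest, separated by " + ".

subtract 46368 from 72203: 25835 remains
subtract 17711 from 25835: 8124 remains
subtract 6765 from 8124: 1359 remains
subtract 987 from 1359: 372 remains
subtract 233 from 372: 139 remains
subtract 89 from 139: 50 remains
subtract 34 from 50: 16 remains
subtract 13 from 16: 3 remains
subtract 3 from 3: 0 remains
So 72203 = 46368 + 17711 + 6765 + 987 + 233 + 89 + 34 + 13 + 3, with no two terms consecutive in the sequence.

46368 + 17711 + 6765 + 987 + 233 + 89 + 34 + 13 + 3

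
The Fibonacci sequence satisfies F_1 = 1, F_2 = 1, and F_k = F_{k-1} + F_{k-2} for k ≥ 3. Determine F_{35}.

Iterating the recurrence up to F_{28} = 317811 and F_{27} = 196418:
F_{29} = F_{28} + F_{27} = 317811 + 196418 = 514229
F_{30} = F_{29} + F_{28} = 514229 + 317811 = 832040
F_{31} = F_{30} + F_{29} = 832040 + 514229 = 1346269
F_{32} = F_{31} + F_{30} = 1346269 + 832040 = 2178309
F_{33} = F_{32} + F_{31} = 2178309 + 1346269 = 3524578
F_{34} = F_{33} + F_{32} = 3524578 + 2178309 = 5702887
F_{35} = F_{34} + F_{33} = 5702887 + 3524578 = 9227465

9227465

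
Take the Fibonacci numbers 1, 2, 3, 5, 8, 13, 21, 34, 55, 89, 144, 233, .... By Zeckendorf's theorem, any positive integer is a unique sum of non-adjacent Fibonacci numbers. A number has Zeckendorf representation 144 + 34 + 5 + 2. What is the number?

144 + 34 + 5 + 2 = 185.

185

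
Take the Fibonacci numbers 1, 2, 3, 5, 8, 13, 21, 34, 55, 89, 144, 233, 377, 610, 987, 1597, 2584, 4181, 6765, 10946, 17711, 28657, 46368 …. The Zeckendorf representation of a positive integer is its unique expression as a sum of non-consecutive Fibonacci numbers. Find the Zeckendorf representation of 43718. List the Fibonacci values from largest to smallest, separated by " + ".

43718 − 28657 = 15061
15061 − 10946 = 4115
4115 − 2584 = 1531
1531 − 987 = 544
544 − 377 = 167
167 − 144 = 23
23 − 21 = 2
2 − 2 = 0
So 43718 = 28657 + 10946 + 2584 + 987 + 377 + 144 + 21 + 2, with no two terms consecutive in the sequence.

28657 + 10946 + 2584 + 987 + 377 + 144 + 21 + 2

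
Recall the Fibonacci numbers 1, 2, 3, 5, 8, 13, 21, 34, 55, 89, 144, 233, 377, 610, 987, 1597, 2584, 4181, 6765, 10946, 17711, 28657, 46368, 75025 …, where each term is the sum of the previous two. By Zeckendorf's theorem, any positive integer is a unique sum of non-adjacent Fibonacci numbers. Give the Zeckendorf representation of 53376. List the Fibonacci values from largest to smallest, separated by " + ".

46368 + 6765 + 233 + 8 + 2

46368 ≤ 53376 < 75025, so take 46368; remainder 7008
6765 ≤ 7008 < 10946, so take 6765; remainder 243
233 ≤ 243 < 377, so take 233; remainder 10
8 ≤ 10 < 13, so take 8; remainder 2
2 ≤ 2 < 3, so take 2; remainder 0
So 53376 = 46368 + 6765 + 233 + 8 + 2, with no two terms consecutive in the sequence.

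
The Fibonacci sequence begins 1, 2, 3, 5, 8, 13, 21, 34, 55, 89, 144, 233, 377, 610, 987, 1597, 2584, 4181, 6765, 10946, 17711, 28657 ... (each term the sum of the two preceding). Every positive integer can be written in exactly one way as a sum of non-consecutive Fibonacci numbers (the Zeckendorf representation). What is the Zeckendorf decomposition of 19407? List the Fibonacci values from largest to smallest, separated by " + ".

17711 + 1597 + 89 + 8 + 2

Greedily peel off the largest Fibonacci term at each step:
17711 ≤ 19407 < 28657, so take 17711; remainder 1696
1597 ≤ 1696 < 2584, so take 1597; remainder 99
89 ≤ 99 < 144, so take 89; remainder 10
8 ≤ 10 < 13, so take 8; remainder 2
2 ≤ 2 < 3, so take 2; remainder 0
So 19407 = 17711 + 1597 + 89 + 8 + 2, with no two terms consecutive in the sequence.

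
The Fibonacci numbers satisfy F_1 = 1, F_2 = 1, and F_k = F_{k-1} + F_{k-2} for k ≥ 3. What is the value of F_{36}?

Iterating the recurrence up to F_{28} = 317811 and F_{27} = 196418:
F_{29} = F_{28} + F_{27} = 317811 + 196418 = 514229
F_{30} = F_{29} + F_{28} = 514229 + 317811 = 832040
F_{31} = F_{30} + F_{29} = 832040 + 514229 = 1346269
F_{32} = F_{31} + F_{30} = 1346269 + 832040 = 2178309
F_{33} = F_{32} + F_{31} = 2178309 + 1346269 = 3524578
F_{34} = F_{33} + F_{32} = 3524578 + 2178309 = 5702887
F_{35} = F_{34} + F_{33} = 5702887 + 3524578 = 9227465
F_{36} = F_{35} + F_{34} = 9227465 + 5702887 = 14930352

14930352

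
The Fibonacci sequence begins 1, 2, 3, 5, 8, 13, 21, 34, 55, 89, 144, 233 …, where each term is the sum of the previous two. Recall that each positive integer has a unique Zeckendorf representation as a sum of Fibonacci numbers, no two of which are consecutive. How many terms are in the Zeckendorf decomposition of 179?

Greedily peel off the largest Fibonacci term at each step:
179: greatest Fibonacci not exceeding it is 144, leaving 35
35: greatest Fibonacci not exceeding it is 34, leaving 1
1: greatest Fibonacci not exceeding it is 1, leaving 0
179 = 144 + 34 + 1, which has 3 terms.

3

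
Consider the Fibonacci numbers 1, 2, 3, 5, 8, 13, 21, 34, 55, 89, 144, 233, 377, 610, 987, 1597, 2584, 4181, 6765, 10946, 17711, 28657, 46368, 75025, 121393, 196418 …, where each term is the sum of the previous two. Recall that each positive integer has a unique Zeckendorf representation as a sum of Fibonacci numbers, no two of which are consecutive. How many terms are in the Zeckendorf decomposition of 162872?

Repeatedly subtract the largest Fibonacci number that fits:
subtract 121393 from 162872: 41479 remains
subtract 28657 from 41479: 12822 remains
subtract 10946 from 12822: 1876 remains
subtract 1597 from 1876: 279 remains
subtract 233 from 279: 46 remains
subtract 34 from 46: 12 remains
subtract 8 from 12: 4 remains
subtract 3 from 4: 1 remains
subtract 1 from 1: 0 remains
162872 = 121393 + 28657 + 10946 + 1597 + 233 + 34 + 8 + 3 + 1, which has 9 terms.

9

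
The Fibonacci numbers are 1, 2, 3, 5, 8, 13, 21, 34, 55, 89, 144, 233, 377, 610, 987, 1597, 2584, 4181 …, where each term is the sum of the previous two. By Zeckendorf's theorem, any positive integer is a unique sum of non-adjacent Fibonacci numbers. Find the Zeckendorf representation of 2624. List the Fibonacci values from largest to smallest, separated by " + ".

2584 + 34 + 5 + 1

take 2584 (≤ 2624); 2624 − 2584 = 40
take 34 (≤ 40); 40 − 34 = 6
take 5 (≤ 6); 6 − 5 = 1
take 1 (≤ 1); 1 − 1 = 0
So 2624 = 2584 + 34 + 5 + 1, with no two terms consecutive in the sequence.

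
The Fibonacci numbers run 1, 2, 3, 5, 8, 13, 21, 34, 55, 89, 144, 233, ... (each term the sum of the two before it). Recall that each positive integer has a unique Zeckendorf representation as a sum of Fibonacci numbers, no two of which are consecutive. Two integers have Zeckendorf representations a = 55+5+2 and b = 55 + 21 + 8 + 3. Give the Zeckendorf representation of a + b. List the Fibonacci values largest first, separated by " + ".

144 + 5

The two numbers are 62 and 87, so their sum is 149.
Greedily peel off the largest Fibonacci term at each step:
149 − 144 = 5
5 − 5 = 0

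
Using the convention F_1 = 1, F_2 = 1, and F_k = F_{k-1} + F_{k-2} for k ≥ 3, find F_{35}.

Iterating the recurrence up to F_{31} = 1346269 and F_{30} = 832040:
F_{32} = F_{31} + F_{30} = 1346269 + 832040 = 2178309
F_{33} = F_{32} + F_{31} = 2178309 + 1346269 = 3524578
F_{34} = F_{33} + F_{32} = 3524578 + 2178309 = 5702887
F_{35} = F_{34} + F_{33} = 5702887 + 3524578 = 9227465

9227465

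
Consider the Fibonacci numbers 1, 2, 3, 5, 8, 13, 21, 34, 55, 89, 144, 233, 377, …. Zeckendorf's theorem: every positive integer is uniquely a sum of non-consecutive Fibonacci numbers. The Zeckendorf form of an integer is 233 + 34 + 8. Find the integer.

275

233 + 34 + 8 = 275.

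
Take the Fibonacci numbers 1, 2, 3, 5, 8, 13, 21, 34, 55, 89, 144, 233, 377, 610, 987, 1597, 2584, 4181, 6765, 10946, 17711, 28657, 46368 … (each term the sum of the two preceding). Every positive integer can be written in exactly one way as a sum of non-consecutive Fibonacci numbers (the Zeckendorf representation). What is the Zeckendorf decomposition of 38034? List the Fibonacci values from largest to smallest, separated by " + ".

28657 + 6765 + 2584 + 21 + 5 + 2

take 28657 (≤ 38034); 38034 − 28657 = 9377
take 6765 (≤ 9377); 9377 − 6765 = 2612
take 2584 (≤ 2612); 2612 − 2584 = 28
take 21 (≤ 28); 28 − 21 = 7
take 5 (≤ 7); 7 − 5 = 2
take 2 (≤ 2); 2 − 2 = 0
So 38034 = 28657 + 6765 + 2584 + 21 + 5 + 2, with no two terms consecutive in the sequence.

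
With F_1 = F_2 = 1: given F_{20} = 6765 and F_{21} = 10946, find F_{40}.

102334155

By the doubling identity F_{2k} = F_k(2F_{k+1} − F_k): F_{40} = 6765·(2·10946 − 6765) = 6765·15127 = 102334155.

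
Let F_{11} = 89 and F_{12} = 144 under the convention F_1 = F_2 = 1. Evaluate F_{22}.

By the doubling identity F_{2k} = F_k(2F_{k+1} − F_k): F_{22} = 89·(2·144 − 89) = 89·199 = 17711.

17711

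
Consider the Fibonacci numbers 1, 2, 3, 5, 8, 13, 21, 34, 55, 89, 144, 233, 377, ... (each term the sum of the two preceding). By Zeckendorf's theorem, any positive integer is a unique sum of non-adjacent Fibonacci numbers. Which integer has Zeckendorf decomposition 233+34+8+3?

233+34+8+3 = 278.

278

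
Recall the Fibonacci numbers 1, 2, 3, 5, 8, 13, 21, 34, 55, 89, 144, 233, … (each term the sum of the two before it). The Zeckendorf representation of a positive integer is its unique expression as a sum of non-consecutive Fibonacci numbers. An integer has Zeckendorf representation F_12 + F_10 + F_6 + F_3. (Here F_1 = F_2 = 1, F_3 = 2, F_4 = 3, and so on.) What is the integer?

209

F_12 + F_10 + F_6 + F_3 = 144 + 55 + 8 + 2 = 209.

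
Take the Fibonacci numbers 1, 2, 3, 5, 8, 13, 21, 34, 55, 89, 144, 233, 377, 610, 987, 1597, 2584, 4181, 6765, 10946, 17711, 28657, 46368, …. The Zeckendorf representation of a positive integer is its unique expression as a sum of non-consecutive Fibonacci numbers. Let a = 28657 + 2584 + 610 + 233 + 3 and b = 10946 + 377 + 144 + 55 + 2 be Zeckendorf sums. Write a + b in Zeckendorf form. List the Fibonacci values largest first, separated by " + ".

28657 + 10946 + 2584 + 987 + 377 + 55 + 5

The two numbers are 32087 and 11524, so their sum is 43611.
take 28657 (≤ 43611); 43611 − 28657 = 14954
take 10946 (≤ 14954); 14954 − 10946 = 4008
take 2584 (≤ 4008); 4008 − 2584 = 1424
take 987 (≤ 1424); 1424 − 987 = 437
take 377 (≤ 437); 437 − 377 = 60
take 55 (≤ 60); 60 − 55 = 5
take 5 (≤ 5); 5 − 5 = 0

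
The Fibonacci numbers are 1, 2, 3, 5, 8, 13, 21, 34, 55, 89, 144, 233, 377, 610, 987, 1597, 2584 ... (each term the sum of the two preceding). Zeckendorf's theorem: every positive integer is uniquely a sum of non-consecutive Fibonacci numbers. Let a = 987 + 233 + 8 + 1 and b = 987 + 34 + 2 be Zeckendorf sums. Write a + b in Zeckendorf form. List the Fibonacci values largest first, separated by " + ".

The two numbers are 1229 and 1023, so their sum is 2252.
subtract 1597 from 2252: 655 remains
subtract 610 from 655: 45 remains
subtract 34 from 45: 11 remains
subtract 8 from 11: 3 remains
subtract 3 from 3: 0 remains

1597 + 610 + 34 + 8 + 3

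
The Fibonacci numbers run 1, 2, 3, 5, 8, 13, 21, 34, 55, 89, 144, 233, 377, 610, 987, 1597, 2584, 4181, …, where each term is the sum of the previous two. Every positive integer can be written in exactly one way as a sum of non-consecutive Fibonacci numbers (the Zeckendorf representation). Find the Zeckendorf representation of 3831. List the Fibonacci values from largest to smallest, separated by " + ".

Repeatedly subtract the largest Fibonacci number that fits:
2584 ≤ 3831 < 4181, so take 2584; remainder 1247
987 ≤ 1247 < 1597, so take 987; remainder 260
233 ≤ 260 < 377, so take 233; remainder 27
21 ≤ 27 < 34, so take 21; remainder 6
5 ≤ 6 < 8, so take 5; remainder 1
1 ≤ 1 < 2, so take 1; remainder 0
So 3831 = 2584 + 987 + 233 + 21 + 5 + 1, with no two terms consecutive in the sequence.

2584 + 987 + 233 + 21 + 5 + 1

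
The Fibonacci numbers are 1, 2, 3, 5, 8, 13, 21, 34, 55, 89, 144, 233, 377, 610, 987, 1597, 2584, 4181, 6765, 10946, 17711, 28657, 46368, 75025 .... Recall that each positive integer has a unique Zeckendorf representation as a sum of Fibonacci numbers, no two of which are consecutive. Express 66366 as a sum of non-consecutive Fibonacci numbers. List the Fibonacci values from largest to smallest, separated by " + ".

46368 + 17711 + 1597 + 610 + 55 + 21 + 3 + 1

46368 ≤ 66366 < 75025, so take 46368; remainder 19998
17711 ≤ 19998 < 28657, so take 17711; remainder 2287
1597 ≤ 2287 < 2584, so take 1597; remainder 690
610 ≤ 690 < 987, so take 610; remainder 80
55 ≤ 80 < 89, so take 55; remainder 25
21 ≤ 25 < 34, so take 21; remainder 4
3 ≤ 4 < 5, so take 3; remainder 1
1 ≤ 1 < 2, so take 1; remainder 0
So 66366 = 46368 + 17711 + 1597 + 610 + 55 + 21 + 3 + 1, with no two terms consecutive in the sequence.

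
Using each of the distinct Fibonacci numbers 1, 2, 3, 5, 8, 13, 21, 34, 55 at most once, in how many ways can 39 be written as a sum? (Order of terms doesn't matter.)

5

Each representation comes from the Zeckendorf form by replacing some F_k with F_{k−1} + F_{k−2} where possible.
39 = 34+5 = 34+3+2 = 21+13+5 = … (2 more), for 5 in all.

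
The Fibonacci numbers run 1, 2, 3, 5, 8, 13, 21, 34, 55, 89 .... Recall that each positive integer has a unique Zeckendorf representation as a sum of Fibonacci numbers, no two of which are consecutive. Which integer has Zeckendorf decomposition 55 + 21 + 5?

55 + 21 + 5 = 81.

81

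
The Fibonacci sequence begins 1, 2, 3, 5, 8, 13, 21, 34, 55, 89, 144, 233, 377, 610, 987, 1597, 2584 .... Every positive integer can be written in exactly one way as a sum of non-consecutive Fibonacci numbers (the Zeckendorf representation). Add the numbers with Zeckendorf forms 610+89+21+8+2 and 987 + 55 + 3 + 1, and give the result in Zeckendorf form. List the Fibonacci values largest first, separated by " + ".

1597 + 144 + 34 + 1

The two numbers are 730 and 1046, so their sum is 1776.
Greedy algorithm:
subtract 1597 from 1776: 179 remains
subtract 144 from 179: 35 remains
subtract 34 from 35: 1 remains
subtract 1 from 1: 0 remains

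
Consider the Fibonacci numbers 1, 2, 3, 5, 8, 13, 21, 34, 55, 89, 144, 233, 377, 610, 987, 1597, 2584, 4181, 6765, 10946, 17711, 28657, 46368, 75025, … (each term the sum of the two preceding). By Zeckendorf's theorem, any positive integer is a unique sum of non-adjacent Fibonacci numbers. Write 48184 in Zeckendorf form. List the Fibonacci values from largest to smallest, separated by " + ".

Repeatedly subtract the largest Fibonacci number that fits:
46368 ≤ 48184 < 75025, so take 46368; remainder 1816
1597 ≤ 1816 < 2584, so take 1597; remainder 219
144 ≤ 219 < 233, so take 144; remainder 75
55 ≤ 75 < 89, so take 55; remainder 20
13 ≤ 20 < 21, so take 13; remainder 7
5 ≤ 7 < 8, so take 5; remainder 2
2 ≤ 2 < 3, so take 2; remainder 0
So 48184 = 46368 + 1597 + 144 + 55 + 13 + 5 + 2, with no two terms consecutive in the sequence.

46368 + 1597 + 144 + 55 + 13 + 5 + 2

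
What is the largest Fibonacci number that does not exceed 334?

233 ≤ 334 < 377, so the largest Fibonacci number not exceeding 334 is 233.

233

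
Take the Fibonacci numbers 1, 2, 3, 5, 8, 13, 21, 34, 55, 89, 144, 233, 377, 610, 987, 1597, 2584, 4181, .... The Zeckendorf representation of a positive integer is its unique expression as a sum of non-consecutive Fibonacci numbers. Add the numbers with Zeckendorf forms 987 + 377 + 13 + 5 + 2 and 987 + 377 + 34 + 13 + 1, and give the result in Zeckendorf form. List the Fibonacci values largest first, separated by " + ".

2584 + 144 + 55 + 13

The two numbers are 1384 and 1412, so their sum is 2796.
Greedy algorithm:
2796: greatest Fibonacci not exceeding it is 2584, leaving 212
212: greatest Fibonacci not exceeding it is 144, leaving 68
68: greatest Fibonacci not exceeding it is 55, leaving 13
13: greatest Fibonacci not exceeding it is 13, leaving 0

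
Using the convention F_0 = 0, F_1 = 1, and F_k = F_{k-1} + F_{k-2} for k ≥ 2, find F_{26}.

121393

Iterating the recurrence up to F_{22} = 17711 and F_{21} = 10946:
F_{23} = F_{22} + F_{21} = 17711 + 10946 = 28657
F_{24} = F_{23} + F_{22} = 28657 + 17711 = 46368
F_{25} = F_{24} + F_{23} = 46368 + 28657 = 75025
F_{26} = F_{25} + F_{24} = 75025 + 46368 = 121393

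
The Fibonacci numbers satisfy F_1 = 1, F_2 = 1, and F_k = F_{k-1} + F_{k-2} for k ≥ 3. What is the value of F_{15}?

610

Iterating the recurrence up to F_{10} = 55 and F_{9} = 34:
F_{11} = F_{10} + F_{9} = 55 + 34 = 89
F_{12} = F_{11} + F_{10} = 89 + 55 = 144
F_{13} = F_{12} + F_{11} = 144 + 89 = 233
F_{14} = F_{13} + F_{12} = 233 + 144 = 377
F_{15} = F_{14} + F_{13} = 377 + 233 = 610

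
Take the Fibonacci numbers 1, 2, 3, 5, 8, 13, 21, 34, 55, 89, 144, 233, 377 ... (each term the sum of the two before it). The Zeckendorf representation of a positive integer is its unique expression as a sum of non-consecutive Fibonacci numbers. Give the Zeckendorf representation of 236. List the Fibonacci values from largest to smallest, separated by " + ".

233 + 3

233 ≤ 236 < 377, so take 233; remainder 3
3 ≤ 3 < 5, so take 3; remainder 0
So 236 = 233 + 3, with no two terms consecutive in the sequence.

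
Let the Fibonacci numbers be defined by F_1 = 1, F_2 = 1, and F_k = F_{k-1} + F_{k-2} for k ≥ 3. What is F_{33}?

Iterating the recurrence up to F_{29} = 514229 and F_{28} = 317811:
F_{30} = F_{29} + F_{28} = 514229 + 317811 = 832040
F_{31} = F_{30} + F_{29} = 832040 + 514229 = 1346269
F_{32} = F_{31} + F_{30} = 1346269 + 832040 = 2178309
F_{33} = F_{32} + F_{31} = 2178309 + 1346269 = 3524578

3524578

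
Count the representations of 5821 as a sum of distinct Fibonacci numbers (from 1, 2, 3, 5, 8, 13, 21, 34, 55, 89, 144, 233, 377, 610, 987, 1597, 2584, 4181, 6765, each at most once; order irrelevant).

32

Each representation comes from the Zeckendorf form by replacing some F_k with F_{k−1} + F_{k−2} where possible.
5821 = 4181+1597+34+8+1 = 4181+1597+34+5+3+1 = 4181+1597+21+13+8+1 = 4181+987+610+34+8+1 = 4181+1597+21+13+5+3+1 = … (27 more), for 32 in all.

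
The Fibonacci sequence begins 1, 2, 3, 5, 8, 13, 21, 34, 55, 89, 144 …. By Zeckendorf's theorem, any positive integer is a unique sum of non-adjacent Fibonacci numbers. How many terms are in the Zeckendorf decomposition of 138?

Greedy algorithm:
take 89 (≤ 138); 138 − 89 = 49
take 34 (≤ 49); 49 − 34 = 15
take 13 (≤ 15); 15 − 13 = 2
take 2 (≤ 2); 2 − 2 = 0
138 = 89 + 34 + 13 + 2, which has 4 terms.

4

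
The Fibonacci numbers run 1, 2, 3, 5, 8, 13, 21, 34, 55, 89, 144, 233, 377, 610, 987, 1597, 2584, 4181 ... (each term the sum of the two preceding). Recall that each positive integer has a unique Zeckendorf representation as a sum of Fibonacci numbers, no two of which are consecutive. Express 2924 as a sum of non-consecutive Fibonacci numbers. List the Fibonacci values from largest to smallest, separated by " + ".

2584 + 233 + 89 + 13 + 5

Repeatedly subtract the largest Fibonacci number that fits:
2924: greatest Fibonacci not exceeding it is 2584, leaving 340
340: greatest Fibonacci not exceeding it is 233, leaving 107
107: greatest Fibonacci not exceeding it is 89, leaving 18
18: greatest Fibonacci not exceeding it is 13, leaving 5
5: greatest Fibonacci not exceeding it is 5, leaving 0
So 2924 = 2584 + 233 + 89 + 13 + 5, with no two terms consecutive in the sequence.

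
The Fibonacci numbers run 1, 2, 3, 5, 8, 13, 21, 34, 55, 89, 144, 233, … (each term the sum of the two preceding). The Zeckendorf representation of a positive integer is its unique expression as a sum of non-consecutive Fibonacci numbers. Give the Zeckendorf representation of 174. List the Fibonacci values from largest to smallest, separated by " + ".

174: greatest Fibonacci not exceeding it is 144, leaving 30
30: greatest Fibonacci not exceeding it is 21, leaving 9
9: greatest Fibonacci not exceeding it is 8, leaving 1
1: greatest Fibonacci not exceeding it is 1, leaving 0
So 174 = 144 + 21 + 8 + 1, with no two terms consecutive in the sequence.

144 + 21 + 8 + 1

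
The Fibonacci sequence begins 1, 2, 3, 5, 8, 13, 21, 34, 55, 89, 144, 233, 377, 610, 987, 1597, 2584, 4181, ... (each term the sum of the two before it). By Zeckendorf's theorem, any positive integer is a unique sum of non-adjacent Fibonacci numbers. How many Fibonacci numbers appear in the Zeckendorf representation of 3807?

Greedily peel off the largest Fibonacci term at each step:
largest Fibonacci ≤ 3807 is 2584; 3807 − 2584 = 1223
largest Fibonacci ≤ 1223 is 987; 1223 − 987 = 236
largest Fibonacci ≤ 236 is 233; 236 − 233 = 3
largest Fibonacci ≤ 3 is 3; 3 − 3 = 0
3807 = 2584 + 987 + 233 + 3, which has 4 terms.

4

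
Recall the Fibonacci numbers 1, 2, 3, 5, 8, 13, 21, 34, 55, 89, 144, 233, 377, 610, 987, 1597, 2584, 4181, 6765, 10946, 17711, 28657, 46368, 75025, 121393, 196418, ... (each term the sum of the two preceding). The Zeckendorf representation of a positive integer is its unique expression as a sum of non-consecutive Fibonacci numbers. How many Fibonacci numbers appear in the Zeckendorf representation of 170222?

Greedily peel off the largest Fibonacci term at each step:
take 121393 (≤ 170222); 170222 − 121393 = 48829
take 46368 (≤ 48829); 48829 − 46368 = 2461
take 1597 (≤ 2461); 2461 − 1597 = 864
take 610 (≤ 864); 864 − 610 = 254
take 233 (≤ 254); 254 − 233 = 21
take 21 (≤ 21); 21 − 21 = 0
170222 = 121393 + 46368 + 1597 + 610 + 233 + 21, which has 6 terms.

6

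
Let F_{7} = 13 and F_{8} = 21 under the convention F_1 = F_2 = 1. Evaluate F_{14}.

377

By the doubling identity F_{2k} = F_k(2F_{k+1} − F_k): F_{14} = 13·(2·21 − 13) = 13·29 = 377.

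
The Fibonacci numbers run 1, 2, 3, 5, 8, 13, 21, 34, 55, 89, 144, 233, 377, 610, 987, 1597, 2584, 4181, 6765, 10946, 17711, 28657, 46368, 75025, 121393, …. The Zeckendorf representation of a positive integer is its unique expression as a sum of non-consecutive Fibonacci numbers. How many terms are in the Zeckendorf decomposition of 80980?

80980 − 75025 = 5955
5955 − 4181 = 1774
1774 − 1597 = 177
177 − 144 = 33
33 − 21 = 12
12 − 8 = 4
4 − 3 = 1
1 − 1 = 0
80980 = 75025 + 4181 + 1597 + 144 + 21 + 8 + 3 + 1, which has 8 terms.

8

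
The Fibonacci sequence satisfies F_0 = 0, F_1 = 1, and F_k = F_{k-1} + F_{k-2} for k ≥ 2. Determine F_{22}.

17711

Iterating the recurrence up to F_{16} = 987 and F_{15} = 610:
F_{17} = F_{16} + F_{15} = 987 + 610 = 1597
F_{18} = F_{17} + F_{16} = 1597 + 987 = 2584
F_{19} = F_{18} + F_{17} = 2584 + 1597 = 4181
F_{20} = F_{19} + F_{18} = 4181 + 2584 = 6765
F_{21} = F_{20} + F_{19} = 6765 + 4181 = 10946
F_{22} = F_{21} + F_{20} = 10946 + 6765 = 17711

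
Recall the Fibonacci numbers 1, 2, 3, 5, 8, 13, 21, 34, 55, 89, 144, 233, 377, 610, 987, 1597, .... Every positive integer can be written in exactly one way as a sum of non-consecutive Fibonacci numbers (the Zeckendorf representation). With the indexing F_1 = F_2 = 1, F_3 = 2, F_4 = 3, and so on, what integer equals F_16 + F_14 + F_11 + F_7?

F_16 + F_14 + F_11 + F_7 = 987 + 377 + 89 + 13 = 1466.

1466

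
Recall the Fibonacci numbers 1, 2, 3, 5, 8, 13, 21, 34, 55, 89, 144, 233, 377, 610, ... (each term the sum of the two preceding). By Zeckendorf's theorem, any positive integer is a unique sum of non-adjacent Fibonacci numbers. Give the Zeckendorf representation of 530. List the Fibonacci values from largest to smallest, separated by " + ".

377 + 144 + 8 + 1

largest Fibonacci ≤ 530 is 377; 530 − 377 = 153
largest Fibonacci ≤ 153 is 144; 153 − 144 = 9
largest Fibonacci ≤ 9 is 8; 9 − 8 = 1
largest Fibonacci ≤ 1 is 1; 1 − 1 = 0
So 530 = 377 + 144 + 8 + 1, with no two terms consecutive in the sequence.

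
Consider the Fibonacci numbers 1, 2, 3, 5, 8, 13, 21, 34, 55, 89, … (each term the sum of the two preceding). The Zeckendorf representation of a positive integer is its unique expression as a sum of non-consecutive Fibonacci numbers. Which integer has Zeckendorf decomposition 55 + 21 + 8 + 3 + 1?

55 + 21 + 8 + 3 + 1 = 88.

88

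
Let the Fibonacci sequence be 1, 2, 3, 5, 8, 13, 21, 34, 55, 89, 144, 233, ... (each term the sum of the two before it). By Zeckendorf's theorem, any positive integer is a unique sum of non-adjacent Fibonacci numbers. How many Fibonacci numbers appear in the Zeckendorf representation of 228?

take 144 (≤ 228); 228 − 144 = 84
take 55 (≤ 84); 84 − 55 = 29
take 21 (≤ 29); 29 − 21 = 8
take 8 (≤ 8); 8 − 8 = 0
228 = 144 + 55 + 21 + 8, which has 4 terms.

4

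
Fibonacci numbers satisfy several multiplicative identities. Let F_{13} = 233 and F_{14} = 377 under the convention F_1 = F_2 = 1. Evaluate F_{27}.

196418

By F_{2k+1} = F_k² + F_{k+1}²: F_{27} = 233² + 377² = 54289 + 142129 = 196418.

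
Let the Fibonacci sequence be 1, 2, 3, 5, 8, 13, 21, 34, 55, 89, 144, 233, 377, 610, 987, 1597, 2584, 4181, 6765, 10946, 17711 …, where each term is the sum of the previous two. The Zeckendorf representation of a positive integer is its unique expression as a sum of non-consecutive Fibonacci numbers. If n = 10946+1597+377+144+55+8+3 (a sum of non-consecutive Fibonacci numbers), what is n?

13130

10946+1597+377+144+55+8+3 = 13130.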